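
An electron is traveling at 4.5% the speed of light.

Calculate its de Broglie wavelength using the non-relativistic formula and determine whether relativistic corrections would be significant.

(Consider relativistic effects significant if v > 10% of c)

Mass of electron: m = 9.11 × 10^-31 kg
No, relativistic corrections are not needed.

Using the non-relativistic de Broglie formula λ = h/(mv):

v = 4.5% × c = 1.349 × 10^7 m/s

λ = h/(mv)
λ = (6.626 × 10^-34 J·s) / (9.11 × 10^-31 kg × 1.349 × 10^7 m/s)
λ = 5.39 × 10^-11 m

Since v = 4.5% of c < 10% of c, relativistic corrections are NOT significant and this non-relativistic result is a good approximation.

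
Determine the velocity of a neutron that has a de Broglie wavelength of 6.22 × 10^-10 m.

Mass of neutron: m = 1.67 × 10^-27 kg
6.38 × 10^2 m/s

From the de Broglie relation λ = h/(mv), we solve for v:

v = h/(mλ)
v = (6.626 × 10^-34 J·s) / (1.67 × 10^-27 kg × 6.22 × 10^-10 m)
v = 6.38 × 10^2 m/s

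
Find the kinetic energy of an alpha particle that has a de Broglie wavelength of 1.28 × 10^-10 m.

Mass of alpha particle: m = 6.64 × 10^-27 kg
2.02 × 10^-21 J (or 0.0126 eV)

From λ = h/√(2mKE), we solve for KE:

λ² = h²/(2mKE)
KE = h²/(2mλ²)
KE = (6.626 × 10^-34 J·s)² / (2 × 6.64 × 10^-27 kg × (1.28 × 10^-10 m)²)
KE = 2.02 × 10^-21 J
KE = 0.0126 eV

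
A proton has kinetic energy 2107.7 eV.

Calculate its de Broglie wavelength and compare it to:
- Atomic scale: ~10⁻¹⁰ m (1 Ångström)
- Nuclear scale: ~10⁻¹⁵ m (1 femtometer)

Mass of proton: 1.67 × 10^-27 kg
λ = 6.24 × 10^-13 m, which is between nuclear and atomic scales.

Using λ = h/√(2mKE):

KE = 2107.7 eV = 3.377 × 10^-16 J

λ = h/√(2mKE)
λ = (6.626 × 10^-34 J·s) / √(2 × 1.67 × 10^-27 kg × 3.377 × 10^-16 J)
λ = 6.24 × 10^-13 m

Comparison:
- Atomic scale (10⁻¹⁰ m): λ is 0.0062× this size
- Nuclear scale (10⁻¹⁵ m): λ is 6.2e+02× this size

The wavelength is between nuclear and atomic scales.

This wavelength is appropriate for probing atomic structure but too large for nuclear physics experiments.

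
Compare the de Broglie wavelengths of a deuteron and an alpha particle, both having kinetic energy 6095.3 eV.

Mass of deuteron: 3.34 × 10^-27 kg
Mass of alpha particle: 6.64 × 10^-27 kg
The deuteron has the longer wavelength.

Using λ = h/√(2mKE):

For deuteron: λ₁ = h/√(2m₁KE) = 2.59 × 10^-13 m
For alpha particle: λ₂ = h/√(2m₂KE) = 1.84 × 10^-13 m

Since λ ∝ 1/√m at constant kinetic energy, the lighter particle has the longer wavelength.

The deuteron has the longer de Broglie wavelength.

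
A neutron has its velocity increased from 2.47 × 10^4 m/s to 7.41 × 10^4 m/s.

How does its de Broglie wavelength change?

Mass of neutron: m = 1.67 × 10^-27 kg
The wavelength decreases by a factor of 3.

Using λ = h/(mv):

Initial wavelength: λ₁ = h/(mv₁) = 1.61 × 10^-11 m
Final wavelength: λ₂ = h/(mv₂) = 5.35 × 10^-12 m

Since λ ∝ 1/v, when velocity increases by a factor of 3, the wavelength decreases by a factor of 3.

λ₂/λ₁ = v₁/v₂ = 1/3

The wavelength decreases by a factor of 3.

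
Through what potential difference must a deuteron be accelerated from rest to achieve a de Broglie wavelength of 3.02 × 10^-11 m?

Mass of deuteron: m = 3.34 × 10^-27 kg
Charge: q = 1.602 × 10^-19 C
4.50 × 10^-1 V

From λ = h/√(2mqV), we solve for V:

λ² = h²/(2mqV)
V = h²/(2mqλ²)
V = (6.626 × 10^-34 J·s)² / (2 × 3.34 × 10^-27 kg × 1.602 × 10^-19 C × (3.02 × 10^-11 m)²)
V = 4.50 × 10^-1 V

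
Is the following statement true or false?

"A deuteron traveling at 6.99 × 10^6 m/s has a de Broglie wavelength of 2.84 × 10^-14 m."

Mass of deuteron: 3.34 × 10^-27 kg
True

The claim is correct.

Using λ = h/(mv):
λ = (6.626 × 10^-34 J·s) / (3.34 × 10^-27 kg × 6.99 × 10^6 m/s)
λ = 2.84 × 10^-14 m

This matches the claimed value.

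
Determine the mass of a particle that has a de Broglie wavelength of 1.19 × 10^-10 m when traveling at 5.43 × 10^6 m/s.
1.03 × 10^-30 kg

From the de Broglie relation λ = h/(mv), we solve for m:

m = h/(λv)
m = (6.626 × 10^-34 J·s) / (1.19 × 10^-10 m × 5.43 × 10^6 m/s)
m = 1.03 × 10^-30 kg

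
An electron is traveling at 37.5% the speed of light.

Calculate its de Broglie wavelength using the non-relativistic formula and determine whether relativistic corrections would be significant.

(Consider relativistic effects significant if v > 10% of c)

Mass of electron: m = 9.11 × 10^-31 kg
Yes, relativistic corrections are needed.

Using the non-relativistic de Broglie formula λ = h/(mv):

v = 37.5% × c = 1.124 × 10^8 m/s

λ = h/(mv)
λ = (6.626 × 10^-34 J·s) / (9.11 × 10^-31 kg × 1.124 × 10^8 m/s)
λ = 6.47 × 10^-12 m

Since v = 37.5% of c > 10% of c, relativistic corrections ARE significant and the actual wavelength would differ from this non-relativistic estimate.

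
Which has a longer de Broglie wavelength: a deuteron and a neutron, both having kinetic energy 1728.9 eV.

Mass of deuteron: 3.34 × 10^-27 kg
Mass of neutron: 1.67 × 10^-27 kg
The neutron has the longer wavelength.

Using λ = h/√(2mKE):

For deuteron: λ₁ = h/√(2m₁KE) = 4.87 × 10^-13 m
For neutron: λ₂ = h/√(2m₂KE) = 6.89 × 10^-13 m

Since λ ∝ 1/√m at constant kinetic energy, the lighter particle has the longer wavelength.

The neutron has the longer de Broglie wavelength.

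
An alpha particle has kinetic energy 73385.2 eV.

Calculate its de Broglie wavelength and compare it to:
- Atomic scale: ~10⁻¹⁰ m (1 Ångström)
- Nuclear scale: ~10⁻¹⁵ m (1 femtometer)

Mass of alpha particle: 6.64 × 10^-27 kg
λ = 5.30 × 10^-14 m, which is between nuclear and atomic scales.

Using λ = h/√(2mKE):

KE = 73385.2 eV = 1.176 × 10^-14 J

λ = h/√(2mKE)
λ = (6.626 × 10^-34 J·s) / √(2 × 6.64 × 10^-27 kg × 1.176 × 10^-14 J)
λ = 5.30 × 10^-14 m

Comparison:
- Atomic scale (10⁻¹⁰ m): λ is 0.00053× this size
- Nuclear scale (10⁻¹⁵ m): λ is 53× this size

The wavelength is between nuclear and atomic scales.

This wavelength is appropriate for probing atomic structure but too large for nuclear physics experiments.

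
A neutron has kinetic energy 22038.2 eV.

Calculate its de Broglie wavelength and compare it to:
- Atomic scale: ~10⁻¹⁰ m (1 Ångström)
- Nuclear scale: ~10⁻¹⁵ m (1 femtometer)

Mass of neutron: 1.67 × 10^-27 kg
λ = 1.93 × 10^-13 m, which is between nuclear and atomic scales.

Using λ = h/√(2mKE):

KE = 22038.2 eV = 3.531 × 10^-15 J

λ = h/√(2mKE)
λ = (6.626 × 10^-34 J·s) / √(2 × 1.67 × 10^-27 kg × 3.531 × 10^-15 J)
λ = 1.93 × 10^-13 m

Comparison:
- Atomic scale (10⁻¹⁰ m): λ is 0.0019× this size
- Nuclear scale (10⁻¹⁵ m): λ is 1.9e+02× this size

The wavelength is between nuclear and atomic scales.

This wavelength is appropriate for probing atomic structure but too large for nuclear physics experiments.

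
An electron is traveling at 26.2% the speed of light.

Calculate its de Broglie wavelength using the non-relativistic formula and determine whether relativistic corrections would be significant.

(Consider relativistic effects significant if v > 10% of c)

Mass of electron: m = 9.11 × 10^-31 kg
Yes, relativistic corrections are needed.

Using the non-relativistic de Broglie formula λ = h/(mv):

v = 26.2% × c = 7.855 × 10^7 m/s

λ = h/(mv)
λ = (6.626 × 10^-34 J·s) / (9.11 × 10^-31 kg × 7.855 × 10^7 m/s)
λ = 9.26 × 10^-12 m

Since v = 26.2% of c > 10% of c, relativistic corrections ARE significant and the actual wavelength would differ from this non-relativistic estimate.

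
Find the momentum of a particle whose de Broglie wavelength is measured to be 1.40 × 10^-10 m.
4.73 × 10^-24 kg·m/s

From the de Broglie relation λ = h/p, we solve for p:

p = h/λ
p = (6.626 × 10^-34 J·s) / (1.40 × 10^-10 m)
p = 4.73 × 10^-24 kg·m/s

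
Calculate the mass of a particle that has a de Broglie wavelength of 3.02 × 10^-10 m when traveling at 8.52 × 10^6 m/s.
2.58 × 10^-31 kg

From the de Broglie relation λ = h/(mv), we solve for m:

m = h/(λv)
m = (6.626 × 10^-34 J·s) / (3.02 × 10^-10 m × 8.52 × 10^6 m/s)
m = 2.58 × 10^-31 kg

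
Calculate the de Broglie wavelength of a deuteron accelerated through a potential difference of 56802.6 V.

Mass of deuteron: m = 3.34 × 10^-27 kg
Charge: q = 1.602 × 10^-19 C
8.50 × 10^-14 m

When a particle is accelerated through voltage V, it gains kinetic energy KE = qV.

The de Broglie wavelength is then λ = h/√(2mqV):

λ = h/√(2mqV)
λ = (6.626 × 10^-34 J·s) / √(2 × 3.34 × 10^-27 kg × 1.602 × 10^-19 C × 56802.6 V)
λ = 8.50 × 10^-14 m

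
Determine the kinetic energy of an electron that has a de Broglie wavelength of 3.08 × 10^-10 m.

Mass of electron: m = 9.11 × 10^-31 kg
2.54 × 10^-18 J (or 15.9 eV)

From λ = h/√(2mKE), we solve for KE:

λ² = h²/(2mKE)
KE = h²/(2mλ²)
KE = (6.626 × 10^-34 J·s)² / (2 × 9.11 × 10^-31 kg × (3.08 × 10^-10 m)²)
KE = 2.54 × 10^-18 J
KE = 15.9 eV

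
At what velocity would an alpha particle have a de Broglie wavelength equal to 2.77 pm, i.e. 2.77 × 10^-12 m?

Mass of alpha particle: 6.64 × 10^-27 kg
3.60 × 10^4 m/s

From λ = h/(mv), solve for v:

v = h/(mλ)
v = (6.626 × 10^-34 J·s) / (6.64 × 10^-27 kg × 2.77 × 10^-12 m)
v = 3.60 × 10^4 m/s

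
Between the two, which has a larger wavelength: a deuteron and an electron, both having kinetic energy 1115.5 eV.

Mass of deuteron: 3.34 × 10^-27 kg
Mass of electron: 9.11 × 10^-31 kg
The electron has the longer wavelength.

Using λ = h/√(2mKE):

For deuteron: λ₁ = h/√(2m₁KE) = 6.06 × 10^-13 m
For electron: λ₂ = h/√(2m₂KE) = 3.67 × 10^-11 m

Since λ ∝ 1/√m at constant kinetic energy, the lighter particle has the longer wavelength.

The electron has the longer de Broglie wavelength.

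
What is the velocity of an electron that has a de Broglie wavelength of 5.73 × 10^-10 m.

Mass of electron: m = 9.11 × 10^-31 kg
1.27 × 10^6 m/s

From the de Broglie relation λ = h/(mv), we solve for v:

v = h/(mλ)
v = (6.626 × 10^-34 J·s) / (9.11 × 10^-31 kg × 5.73 × 10^-10 m)
v = 1.27 × 10^6 m/s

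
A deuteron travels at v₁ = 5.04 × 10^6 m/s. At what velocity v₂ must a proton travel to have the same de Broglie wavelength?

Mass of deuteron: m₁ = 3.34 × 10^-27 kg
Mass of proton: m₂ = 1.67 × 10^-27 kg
v₂ = 1.01 × 10^7 m/s

For equal de Broglie wavelengths: λ₁ = λ₂

h/(m₁v₁) = h/(m₂v₂)
m₁v₁ = m₂v₂
v₂ = v₁ · (m₁/m₂)

v₂ = 5.04 × 10^6 m/s × (3.34 × 10^-27 kg / 1.67 × 10^-27 kg)
v₂ = 1.01 × 10^7 m/s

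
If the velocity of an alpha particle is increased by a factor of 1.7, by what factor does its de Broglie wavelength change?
The wavelength decreases by a factor of 1.7.

From λ = h/(mv), the wavelength is inversely proportional to velocity:

λ ∝ 1/v

If v → 1.7v, then λ → λ/1.7

When velocity is increased by a factor of 1.7, the wavelength decreases by a factor of 1.7.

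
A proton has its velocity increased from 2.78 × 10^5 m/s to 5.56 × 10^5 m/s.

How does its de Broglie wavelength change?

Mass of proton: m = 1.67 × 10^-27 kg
The wavelength decreases by a factor of 2.

Using λ = h/(mv):

Initial wavelength: λ₁ = h/(mv₁) = 1.43 × 10^-12 m
Final wavelength: λ₂ = h/(mv₂) = 7.14 × 10^-13 m

Since λ ∝ 1/v, when velocity increases by a factor of 2, the wavelength decreases by a factor of 2.

λ₂/λ₁ = v₁/v₂ = 1/2

The wavelength decreases by a factor of 2.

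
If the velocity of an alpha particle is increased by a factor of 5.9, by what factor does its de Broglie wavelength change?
The wavelength decreases by a factor of 5.9.

From λ = h/(mv), the wavelength is inversely proportional to velocity:

λ ∝ 1/v

If v → 5.9v, then λ → λ/5.9

When velocity is increased by a factor of 5.9, the wavelength decreases by a factor of 5.9.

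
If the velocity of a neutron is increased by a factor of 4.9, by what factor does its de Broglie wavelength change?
The wavelength decreases by a factor of 4.9.

From λ = h/(mv), the wavelength is inversely proportional to velocity:

λ ∝ 1/v

If v → 4.9v, then λ → λ/4.9

When velocity is increased by a factor of 4.9, the wavelength decreases by a factor of 4.9.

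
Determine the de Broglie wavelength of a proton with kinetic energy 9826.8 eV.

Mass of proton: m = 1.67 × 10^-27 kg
2.89 × 10^-13 m

Using λ = h/√(2mKE):

First convert KE to Joules: KE = 9826.8 eV = 1.574 × 10^-15 J

λ = h/√(2mKE)
λ = (6.626 × 10^-34 J·s) / √(2 × 1.67 × 10^-27 kg × 1.574 × 10^-15 J)
λ = 2.89 × 10^-13 m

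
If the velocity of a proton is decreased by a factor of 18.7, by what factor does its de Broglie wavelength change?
The wavelength increases by a factor of 18.7.

From λ = h/(mv), the wavelength is inversely proportional to velocity:

λ ∝ 1/v

If v → v/18.7, then λ → 18.7λ

When velocity is decreased by a factor of 18.7, the wavelength increases by a factor of 18.7.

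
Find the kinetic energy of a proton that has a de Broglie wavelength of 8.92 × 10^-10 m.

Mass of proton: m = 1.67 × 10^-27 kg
1.65 × 10^-22 J (or 1.03 × 10^-3 eV)

From λ = h/√(2mKE), we solve for KE:

λ² = h²/(2mKE)
KE = h²/(2mλ²)
KE = (6.626 × 10^-34 J·s)² / (2 × 1.67 × 10^-27 kg × (8.92 × 10^-10 m)²)
KE = 1.65 × 10^-22 J
KE = 1.03 × 10^-3 eV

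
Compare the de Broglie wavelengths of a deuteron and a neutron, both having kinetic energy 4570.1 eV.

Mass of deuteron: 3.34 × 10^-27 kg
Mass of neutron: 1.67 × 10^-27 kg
The neutron has the longer wavelength.

Using λ = h/√(2mKE):

For deuteron: λ₁ = h/√(2m₁KE) = 3.00 × 10^-13 m
For neutron: λ₂ = h/√(2m₂KE) = 4.24 × 10^-13 m

Since λ ∝ 1/√m at constant kinetic energy, the lighter particle has the longer wavelength.

The neutron has the longer de Broglie wavelength.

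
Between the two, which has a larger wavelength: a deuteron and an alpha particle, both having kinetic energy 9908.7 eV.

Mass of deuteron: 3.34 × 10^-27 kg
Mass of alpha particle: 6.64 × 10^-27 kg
The deuteron has the longer wavelength.

Using λ = h/√(2mKE):

For deuteron: λ₁ = h/√(2m₁KE) = 2.03 × 10^-13 m
For alpha particle: λ₂ = h/√(2m₂KE) = 1.44 × 10^-13 m

Since λ ∝ 1/√m at constant kinetic energy, the lighter particle has the longer wavelength.

The deuteron has the longer de Broglie wavelength.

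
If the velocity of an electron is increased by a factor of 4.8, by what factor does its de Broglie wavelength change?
The wavelength decreases by a factor of 4.8.

From λ = h/(mv), the wavelength is inversely proportional to velocity:

λ ∝ 1/v

If v → 4.8v, then λ → λ/4.8

When velocity is increased by a factor of 4.8, the wavelength decreases by a factor of 4.8.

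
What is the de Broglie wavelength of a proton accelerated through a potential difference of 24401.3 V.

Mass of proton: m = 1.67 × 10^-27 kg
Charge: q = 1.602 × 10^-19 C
1.83 × 10^-13 m

When a particle is accelerated through voltage V, it gains kinetic energy KE = qV.

The de Broglie wavelength is then λ = h/√(2mqV):

λ = h/√(2mqV)
λ = (6.626 × 10^-34 J·s) / √(2 × 1.67 × 10^-27 kg × 1.602 × 10^-19 C × 24401.3 V)
λ = 1.83 × 10^-13 m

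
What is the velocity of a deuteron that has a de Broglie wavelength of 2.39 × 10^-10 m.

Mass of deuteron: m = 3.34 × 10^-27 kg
8.30 × 10^2 m/s

From the de Broglie relation λ = h/(mv), we solve for v:

v = h/(mλ)
v = (6.626 × 10^-34 J·s) / (3.34 × 10^-27 kg × 2.39 × 10^-10 m)
v = 8.30 × 10^2 m/s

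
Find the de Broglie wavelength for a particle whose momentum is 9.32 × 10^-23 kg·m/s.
7.11 × 10^-12 m

Using the de Broglie relation λ = h/p:

λ = h/p
λ = (6.626 × 10^-34 J·s) / (9.32 × 10^-23 kg·m/s)
λ = 7.11 × 10^-12 m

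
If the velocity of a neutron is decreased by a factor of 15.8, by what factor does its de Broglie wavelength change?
The wavelength increases by a factor of 15.8.

From λ = h/(mv), the wavelength is inversely proportional to velocity:

λ ∝ 1/v

If v → v/15.8, then λ → 15.8λ

When velocity is decreased by a factor of 15.8, the wavelength increases by a factor of 15.8.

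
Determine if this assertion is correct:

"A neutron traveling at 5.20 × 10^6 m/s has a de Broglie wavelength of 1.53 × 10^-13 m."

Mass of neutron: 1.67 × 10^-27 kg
False

The claim is incorrect.

Using λ = h/(mv):
λ = (6.626 × 10^-34 J·s) / (1.67 × 10^-27 kg × 5.20 × 10^6 m/s)
λ = 7.63 × 10^-14 m

The actual wavelength differs from the claimed 1.53 × 10^-13 m.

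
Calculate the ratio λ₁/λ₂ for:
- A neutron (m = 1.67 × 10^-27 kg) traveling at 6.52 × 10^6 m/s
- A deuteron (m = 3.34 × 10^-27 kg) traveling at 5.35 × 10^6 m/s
λ₁/λ₂ = 1.64

Using λ = h/(mv):

λ₁ = h/(m₁v₁) = 6.09 × 10^-14 m
λ₂ = h/(m₂v₂) = 3.71 × 10^-14 m

Ratio λ₁/λ₂ = (m₂v₂)/(m₁v₁)
         = (3.34 × 10^-27 kg × 5.35 × 10^6 m/s) / (1.67 × 10^-27 kg × 6.52 × 10^6 m/s)
         = 1.64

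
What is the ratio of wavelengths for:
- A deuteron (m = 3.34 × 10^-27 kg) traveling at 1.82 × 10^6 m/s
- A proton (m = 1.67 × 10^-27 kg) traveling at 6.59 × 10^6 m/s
λ₁/λ₂ = 1.81

Using λ = h/(mv):

λ₁ = h/(m₁v₁) = 1.09 × 10^-13 m
λ₂ = h/(m₂v₂) = 6.02 × 10^-14 m

Ratio λ₁/λ₂ = (m₂v₂)/(m₁v₁)
         = (1.67 × 10^-27 kg × 6.59 × 10^6 m/s) / (3.34 × 10^-27 kg × 1.82 × 10^6 m/s)
         = 1.81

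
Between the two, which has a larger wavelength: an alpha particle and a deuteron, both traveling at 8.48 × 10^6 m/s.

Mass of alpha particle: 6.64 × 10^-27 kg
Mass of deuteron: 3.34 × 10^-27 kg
The deuteron has the longer wavelength.

Using λ = h/(mv), since both particles have the same velocity, the wavelength depends only on mass.

For alpha particle: λ₁ = h/(m₁v) = 1.18 × 10^-14 m
For deuteron: λ₂ = h/(m₂v) = 2.34 × 10^-14 m

Since λ ∝ 1/m at constant velocity, the lighter particle has the longer wavelength.

The deuteron has the longer de Broglie wavelength.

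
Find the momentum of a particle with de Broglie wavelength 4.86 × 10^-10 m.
1.36 × 10^-24 kg·m/s

From the de Broglie relation λ = h/p, we solve for p:

p = h/λ
p = (6.626 × 10^-34 J·s) / (4.86 × 10^-10 m)
p = 1.36 × 10^-24 kg·m/s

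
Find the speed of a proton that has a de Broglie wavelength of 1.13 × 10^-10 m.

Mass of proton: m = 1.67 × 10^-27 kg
3.51 × 10^3 m/s

From the de Broglie relation λ = h/(mv), we solve for v:

v = h/(mλ)
v = (6.626 × 10^-34 J·s) / (1.67 × 10^-27 kg × 1.13 × 10^-10 m)
v = 3.51 × 10^3 m/s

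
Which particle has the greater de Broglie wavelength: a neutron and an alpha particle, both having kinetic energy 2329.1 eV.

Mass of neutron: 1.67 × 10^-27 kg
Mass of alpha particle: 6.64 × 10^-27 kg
The neutron has the longer wavelength.

Using λ = h/√(2mKE):

For neutron: λ₁ = h/√(2m₁KE) = 5.94 × 10^-13 m
For alpha particle: λ₂ = h/√(2m₂KE) = 2.98 × 10^-13 m

Since λ ∝ 1/√m at constant kinetic energy, the lighter particle has the longer wavelength.

The neutron has the longer de Broglie wavelength.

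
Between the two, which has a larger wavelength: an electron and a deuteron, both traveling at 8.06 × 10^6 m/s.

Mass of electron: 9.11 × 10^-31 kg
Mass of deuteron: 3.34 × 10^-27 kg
The electron has the longer wavelength.

Using λ = h/(mv), since both particles have the same velocity, the wavelength depends only on mass.

For electron: λ₁ = h/(m₁v) = 9.02 × 10^-11 m
For deuteron: λ₂ = h/(m₂v) = 2.46 × 10^-14 m

Since λ ∝ 1/m at constant velocity, the lighter particle has the longer wavelength.

The electron has the longer de Broglie wavelength.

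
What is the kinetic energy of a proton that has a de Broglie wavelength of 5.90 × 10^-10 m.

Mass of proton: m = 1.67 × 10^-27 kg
3.78 × 10^-22 J (or 2.36 × 10^-3 eV)

From λ = h/√(2mKE), we solve for KE:

λ² = h²/(2mKE)
KE = h²/(2mλ²)
KE = (6.626 × 10^-34 J·s)² / (2 × 1.67 × 10^-27 kg × (5.90 × 10^-10 m)²)
KE = 3.78 × 10^-22 J
KE = 2.36 × 10^-3 eV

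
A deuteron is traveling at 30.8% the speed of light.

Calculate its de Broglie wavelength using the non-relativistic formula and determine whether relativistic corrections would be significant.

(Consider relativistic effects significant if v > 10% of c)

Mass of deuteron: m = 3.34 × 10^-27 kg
Yes, relativistic corrections are needed.

Using the non-relativistic de Broglie formula λ = h/(mv):

v = 30.8% × c = 9.234 × 10^7 m/s

λ = h/(mv)
λ = (6.626 × 10^-34 J·s) / (3.34 × 10^-27 kg × 9.234 × 10^7 m/s)
λ = 2.15 × 10^-15 m

Since v = 30.8% of c > 10% of c, relativistic corrections ARE significant and the actual wavelength would differ from this non-relativistic estimate.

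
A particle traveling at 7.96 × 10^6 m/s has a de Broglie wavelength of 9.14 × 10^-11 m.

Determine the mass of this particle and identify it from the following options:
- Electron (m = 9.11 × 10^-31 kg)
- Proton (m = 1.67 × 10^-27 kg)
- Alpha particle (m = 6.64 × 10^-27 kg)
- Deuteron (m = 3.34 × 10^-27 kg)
The particle is an electron.

From λ = h/(mv), solve for mass:

m = h/(λv)
m = (6.626 × 10^-34 J·s) / (9.14 × 10^-11 m × 7.96 × 10^6 m/s)
m = 9.11 × 10^-31 kg

Comparing with the listed masses, this is closest to an electron.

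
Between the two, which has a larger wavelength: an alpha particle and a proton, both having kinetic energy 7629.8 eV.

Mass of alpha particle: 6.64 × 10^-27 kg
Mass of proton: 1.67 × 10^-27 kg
The proton has the longer wavelength.

Using λ = h/√(2mKE):

For alpha particle: λ₁ = h/√(2m₁KE) = 1.64 × 10^-13 m
For proton: λ₂ = h/√(2m₂KE) = 3.28 × 10^-13 m

Since λ ∝ 1/√m at constant kinetic energy, the lighter particle has the longer wavelength.

The proton has the longer de Broglie wavelength.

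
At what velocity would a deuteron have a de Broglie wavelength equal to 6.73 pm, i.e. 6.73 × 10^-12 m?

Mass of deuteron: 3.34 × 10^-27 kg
2.95 × 10^4 m/s

From λ = h/(mv), solve for v:

v = h/(mλ)
v = (6.626 × 10^-34 J·s) / (3.34 × 10^-27 kg × 6.73 × 10^-12 m)
v = 2.95 × 10^4 m/s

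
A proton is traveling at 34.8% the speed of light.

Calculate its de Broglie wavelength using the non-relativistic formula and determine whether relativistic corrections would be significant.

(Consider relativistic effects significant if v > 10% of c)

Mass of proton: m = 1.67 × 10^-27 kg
Yes, relativistic corrections are needed.

Using the non-relativistic de Broglie formula λ = h/(mv):

v = 34.8% × c = 1.043 × 10^8 m/s

λ = h/(mv)
λ = (6.626 × 10^-34 J·s) / (1.67 × 10^-27 kg × 1.043 × 10^8 m/s)
λ = 3.80 × 10^-15 m

Since v = 34.8% of c > 10% of c, relativistic corrections ARE significant and the actual wavelength would differ from this non-relativistic estimate.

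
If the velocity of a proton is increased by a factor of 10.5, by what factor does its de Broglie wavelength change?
The wavelength decreases by a factor of 10.5.

From λ = h/(mv), the wavelength is inversely proportional to velocity:

λ ∝ 1/v

If v → 10.5v, then λ → λ/10.5

When velocity is increased by a factor of 10.5, the wavelength decreases by a factor of 10.5.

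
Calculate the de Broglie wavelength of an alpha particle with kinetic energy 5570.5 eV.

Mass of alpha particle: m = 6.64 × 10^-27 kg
1.92 × 10^-13 m

Using λ = h/√(2mKE):

First convert KE to Joules: KE = 5570.5 eV = 8.925 × 10^-16 J

λ = h/√(2mKE)
λ = (6.626 × 10^-34 J·s) / √(2 × 6.64 × 10^-27 kg × 8.925 × 10^-16 J)
λ = 1.92 × 10^-13 m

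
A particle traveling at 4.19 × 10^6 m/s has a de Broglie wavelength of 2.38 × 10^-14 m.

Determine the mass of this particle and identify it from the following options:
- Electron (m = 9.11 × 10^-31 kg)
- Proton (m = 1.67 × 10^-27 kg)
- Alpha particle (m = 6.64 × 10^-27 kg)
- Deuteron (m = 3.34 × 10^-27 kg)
The particle is an alpha particle.

From λ = h/(mv), solve for mass:

m = h/(λv)
m = (6.626 × 10^-34 J·s) / (2.38 × 10^-14 m × 4.19 × 10^6 m/s)
m = 6.64 × 10^-27 kg

Comparing with the listed masses, this is closest to an alpha particle.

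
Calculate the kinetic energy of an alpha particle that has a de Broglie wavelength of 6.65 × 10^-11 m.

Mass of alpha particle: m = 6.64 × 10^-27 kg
7.48 × 10^-21 J (or 0.0467 eV)

From λ = h/√(2mKE), we solve for KE:

λ² = h²/(2mKE)
KE = h²/(2mλ²)
KE = (6.626 × 10^-34 J·s)² / (2 × 6.64 × 10^-27 kg × (6.65 × 10^-11 m)²)
KE = 7.48 × 10^-21 J
KE = 0.0467 eV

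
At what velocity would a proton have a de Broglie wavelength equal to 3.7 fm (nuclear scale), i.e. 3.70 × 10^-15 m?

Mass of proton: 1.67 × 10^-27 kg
1.07 × 10^8 m/s

From λ = h/(mv), solve for v:

v = h/(mλ)
v = (6.626 × 10^-34 J·s) / (1.67 × 10^-27 kg × 3.70 × 10^-15 m)
v = 1.07 × 10^8 m/s

Note: This velocity is 35.8% of the speed of light, so relativistic corrections would be needed for a more accurate calculation.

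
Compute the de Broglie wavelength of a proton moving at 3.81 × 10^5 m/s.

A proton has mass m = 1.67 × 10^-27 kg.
1.04 × 10^-12 m

Using the de Broglie relation λ = h/(mv):

λ = h/(mv)
λ = (6.626 × 10^-34 J·s) / (1.67 × 10^-27 kg × 3.81 × 10^5 m/s)
λ = 1.04 × 10^-12 m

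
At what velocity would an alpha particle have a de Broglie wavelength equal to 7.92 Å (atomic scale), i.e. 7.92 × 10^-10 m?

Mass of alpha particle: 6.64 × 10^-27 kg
1.26 × 10^2 m/s

From λ = h/(mv), solve for v:

v = h/(mλ)
v = (6.626 × 10^-34 J·s) / (6.64 × 10^-27 kg × 7.92 × 10^-10 m)
v = 1.26 × 10^2 m/s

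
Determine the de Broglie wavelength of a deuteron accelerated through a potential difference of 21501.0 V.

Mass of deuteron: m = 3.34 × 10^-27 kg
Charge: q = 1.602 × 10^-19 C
1.38 × 10^-13 m

When a particle is accelerated through voltage V, it gains kinetic energy KE = qV.

The de Broglie wavelength is then λ = h/√(2mqV):

λ = h/√(2mqV)
λ = (6.626 × 10^-34 J·s) / √(2 × 3.34 × 10^-27 kg × 1.602 × 10^-19 C × 21501.0 V)
λ = 1.38 × 10^-13 m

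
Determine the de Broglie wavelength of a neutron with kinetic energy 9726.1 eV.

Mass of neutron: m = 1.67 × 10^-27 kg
2.90 × 10^-13 m

Using λ = h/√(2mKE):

First convert KE to Joules: KE = 9726.1 eV = 1.558 × 10^-15 J

λ = h/√(2mKE)
λ = (6.626 × 10^-34 J·s) / √(2 × 1.67 × 10^-27 kg × 1.558 × 10^-15 J)
λ = 2.90 × 10^-13 m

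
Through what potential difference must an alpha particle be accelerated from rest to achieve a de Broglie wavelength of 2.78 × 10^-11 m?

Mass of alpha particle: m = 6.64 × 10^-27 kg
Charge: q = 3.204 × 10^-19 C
1.34 × 10^-1 V

From λ = h/√(2mqV), we solve for V:

λ² = h²/(2mqV)
V = h²/(2mqλ²)
V = (6.626 × 10^-34 J·s)² / (2 × 6.64 × 10^-27 kg × 3.204 × 10^-19 C × (2.78 × 10^-11 m)²)
V = 1.34 × 10^-1 V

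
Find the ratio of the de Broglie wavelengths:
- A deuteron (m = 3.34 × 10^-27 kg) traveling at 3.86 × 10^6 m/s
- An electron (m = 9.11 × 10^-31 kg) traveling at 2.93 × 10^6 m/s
λ₁/λ₂ = 2.07 × 10^-4

Using λ = h/(mv):

λ₁ = h/(m₁v₁) = 5.14 × 10^-14 m
λ₂ = h/(m₂v₂) = 2.48 × 10^-10 m

Ratio λ₁/λ₂ = (m₂v₂)/(m₁v₁)
         = (9.11 × 10^-31 kg × 2.93 × 10^6 m/s) / (3.34 × 10^-27 kg × 3.86 × 10^6 m/s)
         = 2.07 × 10^-4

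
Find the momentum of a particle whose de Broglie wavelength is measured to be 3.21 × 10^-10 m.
2.06 × 10^-24 kg·m/s

From the de Broglie relation λ = h/p, we solve for p:

p = h/λ
p = (6.626 × 10^-34 J·s) / (3.21 × 10^-10 m)
p = 2.06 × 10^-24 kg·m/s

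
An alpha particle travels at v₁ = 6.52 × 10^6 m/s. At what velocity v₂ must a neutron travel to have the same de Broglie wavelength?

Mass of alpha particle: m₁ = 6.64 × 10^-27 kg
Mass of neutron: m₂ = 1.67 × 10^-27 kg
v₂ = 2.59 × 10^7 m/s

For equal de Broglie wavelengths: λ₁ = λ₂

h/(m₁v₁) = h/(m₂v₂)
m₁v₁ = m₂v₂
v₂ = v₁ · (m₁/m₂)

v₂ = 6.52 × 10^6 m/s × (6.64 × 10^-27 kg / 1.67 × 10^-27 kg)
v₂ = 2.59 × 10^7 m/s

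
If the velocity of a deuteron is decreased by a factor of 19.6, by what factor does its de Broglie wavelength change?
The wavelength increases by a factor of 19.6.

From λ = h/(mv), the wavelength is inversely proportional to velocity:

λ ∝ 1/v

If v → v/19.6, then λ → 19.6λ

When velocity is decreased by a factor of 19.6, the wavelength increases by a factor of 19.6.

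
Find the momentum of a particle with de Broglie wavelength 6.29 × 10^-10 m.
1.05 × 10^-24 kg·m/s

From the de Broglie relation λ = h/p, we solve for p:

p = h/λ
p = (6.626 × 10^-34 J·s) / (6.29 × 10^-10 m)
p = 1.05 × 10^-24 kg·m/s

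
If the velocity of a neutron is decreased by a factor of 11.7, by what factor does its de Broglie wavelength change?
The wavelength increases by a factor of 11.7.

From λ = h/(mv), the wavelength is inversely proportional to velocity:

λ ∝ 1/v

If v → v/11.7, then λ → 11.7λ

When velocity is decreased by a factor of 11.7, the wavelength increases by a factor of 11.7.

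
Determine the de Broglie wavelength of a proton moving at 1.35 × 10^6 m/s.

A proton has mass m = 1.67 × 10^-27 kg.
2.94 × 10^-13 m

Using the de Broglie relation λ = h/(mv):

λ = h/(mv)
λ = (6.626 × 10^-34 J·s) / (1.67 × 10^-27 kg × 1.35 × 10^6 m/s)
λ = 2.94 × 10^-13 m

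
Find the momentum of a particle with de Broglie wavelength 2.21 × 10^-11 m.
3.00 × 10^-23 kg·m/s

From the de Broglie relation λ = h/p, we solve for p:

p = h/λ
p = (6.626 × 10^-34 J·s) / (2.21 × 10^-11 m)
p = 3.00 × 10^-23 kg·m/s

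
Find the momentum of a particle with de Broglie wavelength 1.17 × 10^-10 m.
5.66 × 10^-24 kg·m/s

From the de Broglie relation λ = h/p, we solve for p:

p = h/λ
p = (6.626 × 10^-34 J·s) / (1.17 × 10^-10 m)
p = 5.66 × 10^-24 kg·m/s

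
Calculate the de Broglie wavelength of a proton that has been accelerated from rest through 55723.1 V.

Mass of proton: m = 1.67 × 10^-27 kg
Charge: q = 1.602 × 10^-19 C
1.21 × 10^-13 m

When a particle is accelerated through voltage V, it gains kinetic energy KE = qV.

The de Broglie wavelength is then λ = h/√(2mqV):

λ = h/√(2mqV)
λ = (6.626 × 10^-34 J·s) / √(2 × 1.67 × 10^-27 kg × 1.602 × 10^-19 C × 55723.1 V)
λ = 1.21 × 10^-13 m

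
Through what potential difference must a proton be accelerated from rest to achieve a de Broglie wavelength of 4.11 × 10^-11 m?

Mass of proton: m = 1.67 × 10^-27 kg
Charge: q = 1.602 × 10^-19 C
4.86 × 10^-1 V

From λ = h/√(2mqV), we solve for V:

λ² = h²/(2mqV)
V = h²/(2mqλ²)
V = (6.626 × 10^-34 J·s)² / (2 × 1.67 × 10^-27 kg × 1.602 × 10^-19 C × (4.11 × 10^-11 m)²)
V = 4.86 × 10^-1 V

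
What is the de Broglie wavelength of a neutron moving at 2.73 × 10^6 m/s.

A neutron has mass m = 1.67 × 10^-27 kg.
1.45 × 10^-13 m

Using the de Broglie relation λ = h/(mv):

λ = h/(mv)
λ = (6.626 × 10^-34 J·s) / (1.67 × 10^-27 kg × 2.73 × 10^6 m/s)
λ = 1.45 × 10^-13 m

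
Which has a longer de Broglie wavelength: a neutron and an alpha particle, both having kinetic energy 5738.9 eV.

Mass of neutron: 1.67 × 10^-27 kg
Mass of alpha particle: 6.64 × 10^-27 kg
The neutron has the longer wavelength.

Using λ = h/√(2mKE):

For neutron: λ₁ = h/√(2m₁KE) = 3.78 × 10^-13 m
For alpha particle: λ₂ = h/√(2m₂KE) = 1.90 × 10^-13 m

Since λ ∝ 1/√m at constant kinetic energy, the lighter particle has the longer wavelength.

The neutron has the longer de Broglie wavelength.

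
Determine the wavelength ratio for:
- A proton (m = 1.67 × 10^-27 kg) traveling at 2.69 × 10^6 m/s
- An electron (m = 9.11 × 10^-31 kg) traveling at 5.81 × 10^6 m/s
λ₁/λ₂ = 1.18 × 10^-3

Using λ = h/(mv):

λ₁ = h/(m₁v₁) = 1.47 × 10^-13 m
λ₂ = h/(m₂v₂) = 1.25 × 10^-10 m

Ratio λ₁/λ₂ = (m₂v₂)/(m₁v₁)
         = (9.11 × 10^-31 kg × 5.81 × 10^6 m/s) / (1.67 × 10^-27 kg × 2.69 × 10^6 m/s)
         = 1.18 × 10^-3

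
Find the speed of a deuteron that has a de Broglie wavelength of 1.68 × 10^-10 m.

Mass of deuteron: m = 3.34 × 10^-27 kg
1.18 × 10^3 m/s

From the de Broglie relation λ = h/(mv), we solve for v:

v = h/(mλ)
v = (6.626 × 10^-34 J·s) / (3.34 × 10^-27 kg × 1.68 × 10^-10 m)
v = 1.18 × 10^3 m/s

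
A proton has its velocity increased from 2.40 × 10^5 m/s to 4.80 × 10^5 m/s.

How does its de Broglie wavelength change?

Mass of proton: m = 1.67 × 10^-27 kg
The wavelength decreases by a factor of 2.

Using λ = h/(mv):

Initial wavelength: λ₁ = h/(mv₁) = 1.65 × 10^-12 m
Final wavelength: λ₂ = h/(mv₂) = 8.27 × 10^-13 m

Since λ ∝ 1/v, when velocity increases by a factor of 2, the wavelength decreases by a factor of 2.

λ₂/λ₁ = v₁/v₂ = 1/2

The wavelength decreases by a factor of 2.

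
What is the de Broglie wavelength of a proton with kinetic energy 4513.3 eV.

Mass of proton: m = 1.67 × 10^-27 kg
4.26 × 10^-13 m

Using λ = h/√(2mKE):

First convert KE to Joules: KE = 4513.3 eV = 7.231 × 10^-16 J

λ = h/√(2mKE)
λ = (6.626 × 10^-34 J·s) / √(2 × 1.67 × 10^-27 kg × 7.231 × 10^-16 J)
λ = 4.26 × 10^-13 m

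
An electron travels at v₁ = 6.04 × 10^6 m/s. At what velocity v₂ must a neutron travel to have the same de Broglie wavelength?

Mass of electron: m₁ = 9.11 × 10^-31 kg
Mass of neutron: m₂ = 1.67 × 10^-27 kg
v₂ = 3.29 × 10^3 m/s

For equal de Broglie wavelengths: λ₁ = λ₂

h/(m₁v₁) = h/(m₂v₂)
m₁v₁ = m₂v₂
v₂ = v₁ · (m₁/m₂)

v₂ = 6.04 × 10^6 m/s × (9.11 × 10^-31 kg / 1.67 × 10^-27 kg)
v₂ = 3.29 × 10^3 m/s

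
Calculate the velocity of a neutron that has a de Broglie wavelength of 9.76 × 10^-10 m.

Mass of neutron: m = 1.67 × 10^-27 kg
4.07 × 10^2 m/s

From the de Broglie relation λ = h/(mv), we solve for v:

v = h/(mλ)
v = (6.626 × 10^-34 J·s) / (1.67 × 10^-27 kg × 9.76 × 10^-10 m)
v = 4.07 × 10^2 m/s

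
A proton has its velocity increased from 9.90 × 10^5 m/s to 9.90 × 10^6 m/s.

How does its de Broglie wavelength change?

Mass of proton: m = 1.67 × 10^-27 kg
The wavelength decreases by a factor of 10.

Using λ = h/(mv):

Initial wavelength: λ₁ = h/(mv₁) = 4.01 × 10^-13 m
Final wavelength: λ₂ = h/(mv₂) = 4.01 × 10^-14 m

Since λ ∝ 1/v, when velocity increases by a factor of 10, the wavelength decreases by a factor of 10.

λ₂/λ₁ = v₁/v₂ = 1/10

The wavelength decreases by a factor of 10.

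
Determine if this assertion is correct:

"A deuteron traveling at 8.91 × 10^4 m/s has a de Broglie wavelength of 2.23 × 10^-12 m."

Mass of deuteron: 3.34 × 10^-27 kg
True

The claim is correct.

Using λ = h/(mv):
λ = (6.626 × 10^-34 J·s) / (3.34 × 10^-27 kg × 8.91 × 10^4 m/s)
λ = 2.23 × 10^-12 m

This matches the claimed value.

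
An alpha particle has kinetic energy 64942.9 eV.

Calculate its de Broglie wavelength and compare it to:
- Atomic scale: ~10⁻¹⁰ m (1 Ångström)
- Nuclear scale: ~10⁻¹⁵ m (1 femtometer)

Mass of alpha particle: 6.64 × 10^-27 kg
λ = 5.64 × 10^-14 m, which is between nuclear and atomic scales.

Using λ = h/√(2mKE):

KE = 64942.9 eV = 1.040 × 10^-14 J

λ = h/√(2mKE)
λ = (6.626 × 10^-34 J·s) / √(2 × 6.64 × 10^-27 kg × 1.040 × 10^-14 J)
λ = 5.64 × 10^-14 m

Comparison:
- Atomic scale (10⁻¹⁰ m): λ is 0.00056× this size
- Nuclear scale (10⁻¹⁵ m): λ is 56× this size

The wavelength is between nuclear and atomic scales.

This wavelength is appropriate for probing atomic structure but too large for nuclear physics experiments.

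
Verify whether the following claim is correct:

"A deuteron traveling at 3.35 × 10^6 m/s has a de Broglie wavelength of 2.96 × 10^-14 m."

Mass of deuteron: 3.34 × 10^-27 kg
False

The claim is incorrect.

Using λ = h/(mv):
λ = (6.626 × 10^-34 J·s) / (3.34 × 10^-27 kg × 3.35 × 10^6 m/s)
λ = 5.92 × 10^-14 m

The actual wavelength differs from the claimed 2.96 × 10^-14 m.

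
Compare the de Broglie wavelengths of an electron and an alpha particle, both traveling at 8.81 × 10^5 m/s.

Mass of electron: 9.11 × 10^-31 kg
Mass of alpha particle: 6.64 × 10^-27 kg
The electron has the longer wavelength.

Using λ = h/(mv), since both particles have the same velocity, the wavelength depends only on mass.

For electron: λ₁ = h/(m₁v) = 8.26 × 10^-10 m
For alpha particle: λ₂ = h/(m₂v) = 1.13 × 10^-13 m

Since λ ∝ 1/m at constant velocity, the lighter particle has the longer wavelength.

The electron has the longer de Broglie wavelength.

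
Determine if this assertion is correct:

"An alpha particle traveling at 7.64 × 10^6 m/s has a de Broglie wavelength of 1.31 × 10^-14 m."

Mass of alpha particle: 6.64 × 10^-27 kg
True

The claim is correct.

Using λ = h/(mv):
λ = (6.626 × 10^-34 J·s) / (6.64 × 10^-27 kg × 7.64 × 10^6 m/s)
λ = 1.31 × 10^-14 m

This matches the claimed value.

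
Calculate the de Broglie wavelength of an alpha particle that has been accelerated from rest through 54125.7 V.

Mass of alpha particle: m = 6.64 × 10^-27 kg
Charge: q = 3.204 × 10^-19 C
4.37 × 10^-14 m

When a particle is accelerated through voltage V, it gains kinetic energy KE = qV.

The de Broglie wavelength is then λ = h/√(2mqV):

λ = h/√(2mqV)
λ = (6.626 × 10^-34 J·s) / √(2 × 6.64 × 10^-27 kg × 3.204 × 10^-19 C × 54125.7 V)
λ = 4.37 × 10^-14 m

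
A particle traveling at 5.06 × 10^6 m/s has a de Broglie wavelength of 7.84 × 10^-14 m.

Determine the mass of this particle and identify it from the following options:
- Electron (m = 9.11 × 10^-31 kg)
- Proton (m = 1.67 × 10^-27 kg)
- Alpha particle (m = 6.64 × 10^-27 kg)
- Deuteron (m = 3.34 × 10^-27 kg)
The particle is a proton.

From λ = h/(mv), solve for mass:

m = h/(λv)
m = (6.626 × 10^-34 J·s) / (7.84 × 10^-14 m × 5.06 × 10^6 m/s)
m = 1.67 × 10^-27 kg

Comparing with the listed masses, this is closest to a proton.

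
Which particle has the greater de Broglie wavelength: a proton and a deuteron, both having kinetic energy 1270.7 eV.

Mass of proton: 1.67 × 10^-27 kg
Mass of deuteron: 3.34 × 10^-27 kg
The proton has the longer wavelength.

Using λ = h/√(2mKE):

For proton: λ₁ = h/√(2m₁KE) = 8.04 × 10^-13 m
For deuteron: λ₂ = h/√(2m₂KE) = 5.68 × 10^-13 m

Since λ ∝ 1/√m at constant kinetic energy, the lighter particle has the longer wavelength.

The proton has the longer de Broglie wavelength.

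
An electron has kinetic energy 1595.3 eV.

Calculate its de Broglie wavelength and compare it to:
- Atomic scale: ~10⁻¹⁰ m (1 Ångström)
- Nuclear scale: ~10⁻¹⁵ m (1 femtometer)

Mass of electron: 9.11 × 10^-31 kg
λ = 3.07 × 10^-11 m, which is between nuclear and atomic scales.

Using λ = h/√(2mKE):

KE = 1595.3 eV = 2.556 × 10^-16 J

λ = h/√(2mKE)
λ = (6.626 × 10^-34 J·s) / √(2 × 9.11 × 10^-31 kg × 2.556 × 10^-16 J)
λ = 3.07 × 10^-11 m

Comparison:
- Atomic scale (10⁻¹⁰ m): λ is 0.31× this size
- Nuclear scale (10⁻¹⁵ m): λ is 3.1e+04× this size

The wavelength is between nuclear and atomic scales.

This wavelength is appropriate for probing atomic structure but too large for nuclear physics experiments.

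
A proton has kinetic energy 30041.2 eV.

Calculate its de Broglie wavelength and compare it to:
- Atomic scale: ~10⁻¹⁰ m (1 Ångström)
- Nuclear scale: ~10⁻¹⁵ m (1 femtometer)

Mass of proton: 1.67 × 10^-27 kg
λ = 1.65 × 10^-13 m, which is between nuclear and atomic scales.

Using λ = h/√(2mKE):

KE = 30041.2 eV = 4.813 × 10^-15 J

λ = h/√(2mKE)
λ = (6.626 × 10^-34 J·s) / √(2 × 1.67 × 10^-27 kg × 4.813 × 10^-15 J)
λ = 1.65 × 10^-13 m

Comparison:
- Atomic scale (10⁻¹⁰ m): λ is 0.0017× this size
- Nuclear scale (10⁻¹⁵ m): λ is 1.7e+02× this size

The wavelength is between nuclear and atomic scales.

This wavelength is appropriate for probing atomic structure but too large for nuclear physics experiments.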